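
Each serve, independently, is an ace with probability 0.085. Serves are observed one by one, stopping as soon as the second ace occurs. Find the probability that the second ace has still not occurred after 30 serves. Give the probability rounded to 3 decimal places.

Needing more than 30 serves ⇔ fewer than 2 successes in the first 30. With X ~ Binomial(30, 0.085), P(Y > 30) = P(X ≤ 1).
  k=0: C(30,0)·0.085^0·0.915^30 = 0.06960
  k=1: C(30,1)·0.085^1·0.915^29 = 0.19398
P(X ≤ 1) = 0.26358

0.264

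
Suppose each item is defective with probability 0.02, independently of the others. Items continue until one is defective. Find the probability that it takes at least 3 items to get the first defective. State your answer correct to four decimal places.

0.9604

Y = number of items to the first success; geometric, p = 0.02.
P(Y > 2) = P(first 2 all fail) = (1−p)^2 = 0.960400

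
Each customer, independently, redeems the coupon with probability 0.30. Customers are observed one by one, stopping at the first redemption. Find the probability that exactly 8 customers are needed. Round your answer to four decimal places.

0.0247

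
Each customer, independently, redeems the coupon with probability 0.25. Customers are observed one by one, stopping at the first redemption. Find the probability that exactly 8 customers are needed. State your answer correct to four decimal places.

0.0334

Geometric (trials to first success), p = 0.25.
P(Y = 8) = (1−p)^7 · p = 0.13348 · 0.25 = 0.033371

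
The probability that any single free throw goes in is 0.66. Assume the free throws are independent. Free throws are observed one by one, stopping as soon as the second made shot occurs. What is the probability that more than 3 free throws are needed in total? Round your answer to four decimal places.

0.2682

Needing more than 3 free throws ⇔ fewer than 2 successes in the first 3. With X ~ Binomial(3, 0.66), P(Y > 3) = P(X ≤ 1).
  k=0: C(3,0)·0.66^0·0.34^3 = 0.039304
  k=1: C(3,1)·0.66^1·0.34^2 = 0.228888
P(X ≤ 1) = 0.268192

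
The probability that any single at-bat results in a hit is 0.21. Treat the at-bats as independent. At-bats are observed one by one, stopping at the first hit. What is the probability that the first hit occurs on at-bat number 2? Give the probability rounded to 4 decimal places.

0.1659

Geometric (trials to first success), p = 0.21.
P(Y = 2) = (1−p)^1 · p = 0.79 · 0.21 = 0.165900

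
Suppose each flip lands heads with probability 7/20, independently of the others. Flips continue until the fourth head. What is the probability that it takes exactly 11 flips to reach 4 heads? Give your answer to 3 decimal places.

Y = trial on which the fourth success occurs; negative binomial, r=4, p=0.35.
P(Y=11) = C(10,3) · p^4 · (1−p)^7
= 120 · 0.015006 · 0.049022 = 0.08828

0.088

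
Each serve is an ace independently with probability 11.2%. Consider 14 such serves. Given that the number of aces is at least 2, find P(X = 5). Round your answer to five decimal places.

X ~ Binomial(14, 0.112). Want P(X=5 | X≥2) = P(X=5) / P(X≥2).
P(X=5) = C(14,5)·0.112^5·0.888^9 = 0.0121135
P(X≥2) = 1 − 0.1895752 − 0.3347454 = 0.4756794
Ratio = 0.0121135 / 0.4756794 = 0.0254658

0.02547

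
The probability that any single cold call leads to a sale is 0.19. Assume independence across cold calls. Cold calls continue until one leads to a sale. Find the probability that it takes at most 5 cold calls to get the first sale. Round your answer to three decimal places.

Y = number of cold calls to the first success; geometric, p = 0.19.
P(Y ≤ 5) = 1 − (1−p)^5 = 1 − 0.34868 = 0.65132

0.651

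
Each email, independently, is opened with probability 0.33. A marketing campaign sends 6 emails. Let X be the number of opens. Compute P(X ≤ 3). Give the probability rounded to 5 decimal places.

0.90312

X ~ Binomial(6, 0.33); P(X ≤ 3) = Σ C(6,k) p^k (1−p)^(6−k) over k:
  k=0: C(6,0)·0.33^0·0.67^6 = 0.0904584
  k=1: C(6,1)·0.33^1·0.67^5 = 0.2673248
  k=2: C(6,2)·0.33^2·0.67^4 = 0.3291686
  k=3: C(6,3)·0.33^3·0.67^3 = 0.2161704
Total = 0.9031221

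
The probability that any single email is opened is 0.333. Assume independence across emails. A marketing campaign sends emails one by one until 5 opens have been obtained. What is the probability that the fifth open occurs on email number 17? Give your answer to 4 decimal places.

Y = trial on which the fifth success occurs; negative binomial, r=5, p=0.333.
P(Y=17) = C(16,4) · p^5 · (1−p)^12
= 1820 · 0.0040947 · 0.0077537 = 0.057783

0.0578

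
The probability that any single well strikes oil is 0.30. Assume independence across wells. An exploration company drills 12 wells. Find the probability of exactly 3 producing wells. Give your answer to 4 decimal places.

X ~ Binomial(n=12, p=0.30).
P(X=3) = C(12,3) · p^3 · (1−p)^9
= 220 · 0.027 · 0.040354 = 0.239700

0.2397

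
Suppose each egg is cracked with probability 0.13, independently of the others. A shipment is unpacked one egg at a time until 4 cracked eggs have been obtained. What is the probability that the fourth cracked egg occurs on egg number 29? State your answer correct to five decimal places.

Y = trial on which the fourth success occurs; negative binomial, r=4, p=0.13.
P(Y=29) = C(28,3) · p^4 · (1−p)^25
= 3276 · 0.00028561 · 0.03076 = 0.0287805

0.02878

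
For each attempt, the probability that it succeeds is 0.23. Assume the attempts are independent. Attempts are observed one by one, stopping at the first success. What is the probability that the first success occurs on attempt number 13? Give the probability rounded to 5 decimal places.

0.00999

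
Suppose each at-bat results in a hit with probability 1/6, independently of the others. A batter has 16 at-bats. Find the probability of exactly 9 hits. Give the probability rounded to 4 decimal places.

X ~ Binomial(n=16, p=0.166667).
P(X=9) = C(16,9) · p^9 · (1−p)^7
= 11440 · 9.9229e-08 · 0.27908 = 0.000317

0.0003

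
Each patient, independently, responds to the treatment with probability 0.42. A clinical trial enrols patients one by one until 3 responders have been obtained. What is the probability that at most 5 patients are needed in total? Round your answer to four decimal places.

0.3525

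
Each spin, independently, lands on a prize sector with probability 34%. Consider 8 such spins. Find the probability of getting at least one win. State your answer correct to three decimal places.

0.964

P(at least one) = 1 − P(none) = 1 − (1 − 0.34)^8
= 1 − 0.03600 = 0.96400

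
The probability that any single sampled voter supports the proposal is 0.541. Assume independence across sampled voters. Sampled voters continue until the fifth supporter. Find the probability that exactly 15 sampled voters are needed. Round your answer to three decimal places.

0.019

Y = trial on which the fifth success occurs; negative binomial, r=5, p=0.541.
P(Y=15) = C(14,4) · p^5 · (1−p)^10
= 1001 · 0.046343 · 0.00041508 = 0.01926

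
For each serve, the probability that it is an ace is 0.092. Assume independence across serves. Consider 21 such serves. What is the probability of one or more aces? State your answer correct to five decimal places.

P(at least one) = 1 − P(none) = 1 − (1 − 0.092)^21
= 1 − 0.1317658 = 0.8682342

0.86823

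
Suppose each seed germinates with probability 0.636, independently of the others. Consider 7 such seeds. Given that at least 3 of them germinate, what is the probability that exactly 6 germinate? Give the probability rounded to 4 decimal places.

X ~ Binomial(7, 0.636). Want P(X=6 | X≥3) = P(X=6) / P(X≥3).
P(X=6) = C(7,6)·0.636^6·0.364^1 = 0.168633
P(X≥3) = 1 − 0.000847 − 0.010355 − 0.054280 = 0.934518
Ratio = 0.168633 / 0.934518 = 0.180449

0.1804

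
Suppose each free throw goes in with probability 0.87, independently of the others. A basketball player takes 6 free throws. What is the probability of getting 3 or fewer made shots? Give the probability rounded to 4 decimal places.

0.0324

X ~ Binomial(6, 0.87); P(X ≤ 3) = Σ C(6,k) p^k (1−p)^(6−k) over k:
  k=0: C(6,0)·0.87^0·0.13^6 = 0.000005
  k=1: C(6,1)·0.87^1·0.13^5 = 0.000194
  k=2: C(6,2)·0.87^2·0.13^4 = 0.003243
  k=3: C(6,3)·0.87^3·0.13^3 = 0.028935
Total = 0.032376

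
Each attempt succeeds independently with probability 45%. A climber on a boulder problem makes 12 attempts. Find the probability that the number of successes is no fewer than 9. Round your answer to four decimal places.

X ~ Binomial(12, 0.45); P(X ≥ 9) = Σ C(12,k) p^k (1−p)^(12−k) over k:
  k=9: C(12,9)·0.45^9·0.55^3 = 0.027696
  k=10: C(12,10)·0.45^10·0.55^2 = 0.006798
  k=11: C(12,11)·0.45^11·0.55^1 = 0.001011
  k=12: C(12,12)·0.45^12·0.55^0 = 0.000069
Total = 0.035575

0.0356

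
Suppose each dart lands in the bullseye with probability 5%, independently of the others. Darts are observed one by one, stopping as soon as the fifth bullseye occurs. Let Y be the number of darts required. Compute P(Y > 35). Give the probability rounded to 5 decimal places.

Needing more than 35 darts ⇔ fewer than 5 successes in the first 35. With X ~ Binomial(35, 0.05), P(Y > 35) = P(X ≤ 4).
  k=0: C(35,0)·0.05^0·0.95^35 = 0.1660834
  k=1: C(35,1)·0.05^1·0.95^34 = 0.3059431
  k=2: C(35,2)·0.05^2·0.95^33 = 0.2737385
  k=3: C(35,3)·0.05^3·0.95^32 = 0.1584802
  k=4: C(35,4)·0.05^4·0.95^31 = 0.0667285
P(X ≤ 4) = 0.9709737

0.97097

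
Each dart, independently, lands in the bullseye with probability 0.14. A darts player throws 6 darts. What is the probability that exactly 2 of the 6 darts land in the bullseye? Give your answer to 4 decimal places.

X ~ Binomial(n=6, p=0.14).
P(X=2) = C(6,2) · p^2 · (1−p)^4
= 15 · 0.0196 · 0.54701 = 0.160820

0.1608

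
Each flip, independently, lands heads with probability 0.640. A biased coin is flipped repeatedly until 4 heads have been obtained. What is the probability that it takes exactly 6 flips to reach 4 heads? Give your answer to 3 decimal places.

Y = trial on which the fourth success occurs; negative binomial, r=4, p=0.64.
P(Y=6) = C(5,3) · p^4 · (1−p)^2
= 10 · 0.16777 · 0.1296 = 0.21743

0.217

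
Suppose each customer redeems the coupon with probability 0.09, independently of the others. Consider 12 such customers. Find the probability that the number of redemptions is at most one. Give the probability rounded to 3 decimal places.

X ~ Binomial(12, 0.09); P(X ≤ 1) = Σ C(12,k) p^k (1−p)^(12−k) over k:
  k=0: C(12,0)·0.09^0·0.91^12 = 0.32248
  k=1: C(12,1)·0.09^1·0.91^11 = 0.38272
Total = 0.70519

0.705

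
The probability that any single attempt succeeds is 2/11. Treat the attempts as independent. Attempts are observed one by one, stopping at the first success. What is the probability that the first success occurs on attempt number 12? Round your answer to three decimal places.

Geometric (trials to first success), p = 0.181818.
P(Y = 12) = (1−p)^11 · p = 0.10999 · 0.181818 = 0.02000

0.020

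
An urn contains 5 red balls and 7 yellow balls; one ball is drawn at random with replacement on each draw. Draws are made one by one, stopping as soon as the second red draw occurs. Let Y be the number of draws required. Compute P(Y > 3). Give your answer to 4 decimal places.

0.6238

Needing more than 3 draws ⇔ fewer than 2 successes in the first 3. With X ~ Binomial(3, 0.416667), P(Y > 3) = P(X ≤ 1).
  k=0: C(3,0)·0.416667^0·0.583333^3 = 0.198495
  k=1: C(3,1)·0.416667^1·0.583333^2 = 0.425347
P(X ≤ 1) = 0.623843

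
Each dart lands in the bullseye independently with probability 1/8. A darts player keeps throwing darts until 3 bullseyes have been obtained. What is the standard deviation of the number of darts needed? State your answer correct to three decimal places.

Y = total darts until the third success; negative binomial with r=3, p=0.125.
SD(Y) = √[r(1−p)/p²] = √(168.00000) = 12.96148

12.961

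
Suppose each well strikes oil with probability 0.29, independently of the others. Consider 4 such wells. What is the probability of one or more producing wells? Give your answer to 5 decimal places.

P(at least one) = 1 − P(none) = 1 − (1 − 0.29)^4
= 1 − 0.2541168 = 0.7458832

0.74588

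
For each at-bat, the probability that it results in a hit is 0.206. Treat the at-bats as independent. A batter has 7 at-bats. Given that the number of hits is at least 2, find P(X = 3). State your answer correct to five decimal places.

0.27654

X ~ Binomial(7, 0.206). Want P(X=3 | X≥2) = P(X=3) / P(X≥2).
P(X=3) = C(7,3)·0.206^3·0.794^4 = 0.1216051
P(X≥2) = 1 − 0.1989498 − 0.3613169 = 0.4397333
Ratio = 0.1216051 / 0.4397333 = 0.2765428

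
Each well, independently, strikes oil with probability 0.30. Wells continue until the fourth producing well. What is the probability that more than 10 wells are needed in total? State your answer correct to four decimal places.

Needing more than 10 wells ⇔ fewer than 4 successes in the first 10. With X ~ Binomial(10, 0.30), P(Y > 10) = P(X ≤ 3).
  k=0: C(10,0)·0.30^0·0.70^10 = 0.028248
  k=1: C(10,1)·0.30^1·0.70^9 = 0.121061
  k=2: C(10,2)·0.30^2·0.70^8 = 0.233474
  k=3: C(10,3)·0.30^3·0.70^7 = 0.266828
P(X ≤ 3) = 0.649611

0.6496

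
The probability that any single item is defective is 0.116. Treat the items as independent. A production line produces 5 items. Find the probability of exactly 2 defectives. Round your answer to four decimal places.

0.0930

X ~ Binomial(n=5, p=0.116).
P(X=2) = C(5,2) · p^2 · (1−p)^3
= 10 · 0.013456 · 0.69081 = 0.092955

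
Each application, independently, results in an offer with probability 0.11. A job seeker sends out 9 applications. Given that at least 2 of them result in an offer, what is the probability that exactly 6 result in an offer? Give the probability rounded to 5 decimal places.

0.00040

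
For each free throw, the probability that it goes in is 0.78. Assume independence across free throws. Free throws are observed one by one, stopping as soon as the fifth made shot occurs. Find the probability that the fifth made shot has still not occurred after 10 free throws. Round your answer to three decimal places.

0.010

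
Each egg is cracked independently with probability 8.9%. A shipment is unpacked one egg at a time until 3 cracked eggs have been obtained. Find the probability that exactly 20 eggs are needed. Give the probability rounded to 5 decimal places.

0.02472

Y = trial on which the third success occurs; negative binomial, r=3, p=0.089.
P(Y=20) = C(19,2) · p^3 · (1−p)^17
= 171 · 0.00070497 · 0.20503 = 0.0247160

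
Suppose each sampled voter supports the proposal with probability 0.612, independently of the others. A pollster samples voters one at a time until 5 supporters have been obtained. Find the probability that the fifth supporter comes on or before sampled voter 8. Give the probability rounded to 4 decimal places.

Finishing within 8 sampled voters ⇔ at least 5 successes in the first 8. With X ~ Binomial(8, 0.612), P(Y ≤ 8) = 1 − P(X ≤ 4).
  k=0: C(8,0)·0.612^0·0.388^8 = 0.000514
  k=1: C(8,1)·0.612^1·0.388^7 = 0.006481
  k=2: C(8,2)·0.612^2·0.388^6 = 0.035781
  k=3: C(8,3)·0.612^3·0.388^5 = 0.112876
  k=4: C(8,4)·0.612^4·0.388^4 = 0.222552
1 − 0.378203 = 0.621797

0.6218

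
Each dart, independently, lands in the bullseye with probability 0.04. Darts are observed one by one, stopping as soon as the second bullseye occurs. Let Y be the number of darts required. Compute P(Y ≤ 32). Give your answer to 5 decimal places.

Finishing within 32 darts ⇔ at least 2 successes in the first 32. With X ~ Binomial(32, 0.04), P(Y ≤ 32) = 1 − P(X ≤ 1).
  k=0: C(32,0)·0.04^0·0.96^32 = 0.2708192
  k=1: C(32,1)·0.04^1·0.96^31 = 0.3610923
1 − 0.6319115 = 0.3680885

0.36809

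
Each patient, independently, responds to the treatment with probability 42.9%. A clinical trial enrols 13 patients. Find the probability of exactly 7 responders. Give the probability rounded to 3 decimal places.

0.159

X ~ Binomial(n=13, p=0.429).
P(X=7) = C(13,7) · p^7 · (1−p)^6
= 1716 · 0.0026742 · 0.034659 = 0.15905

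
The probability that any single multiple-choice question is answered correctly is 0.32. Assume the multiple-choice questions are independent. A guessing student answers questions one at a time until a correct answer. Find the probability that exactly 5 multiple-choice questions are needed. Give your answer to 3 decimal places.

0.068

Geometric (trials to first success), p = 0.32.
P(Y = 5) = (1−p)^4 · p = 0.21381 · 0.32 = 0.06842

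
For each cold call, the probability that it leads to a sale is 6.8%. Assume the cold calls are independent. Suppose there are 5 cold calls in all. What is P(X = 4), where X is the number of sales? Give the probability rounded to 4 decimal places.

X ~ Binomial(n=5, p=0.068).
P(X=4) = C(5,4) · p^4 · (1−p)^1
= 5 · 2.1381e-05 · 0.932 = 0.000100

0.0001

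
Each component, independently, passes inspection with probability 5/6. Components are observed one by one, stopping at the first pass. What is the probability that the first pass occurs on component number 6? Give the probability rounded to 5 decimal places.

Geometric (trials to first success), p = 0.833333.
P(Y = 6) = (1−p)^5 · p = 0.0001286 · 0.833333 = 0.0001072

0.00011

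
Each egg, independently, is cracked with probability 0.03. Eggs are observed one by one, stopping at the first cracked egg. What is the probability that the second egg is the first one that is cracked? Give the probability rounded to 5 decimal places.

0.02910

Geometric (trials to first success), p = 0.03.
P(Y = 2) = (1−p)^1 · p = 0.97 · 0.03 = 0.0291000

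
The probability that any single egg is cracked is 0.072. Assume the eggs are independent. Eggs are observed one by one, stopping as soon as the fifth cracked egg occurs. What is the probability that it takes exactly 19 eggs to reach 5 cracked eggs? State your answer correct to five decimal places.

Y = trial on which the fifth success occurs; negative binomial, r=5, p=0.072.
P(Y=19) = C(18,4) · p^5 · (1−p)^14
= 3060 · 1.9349e-06 · 0.35129 = 0.0020800

0.00208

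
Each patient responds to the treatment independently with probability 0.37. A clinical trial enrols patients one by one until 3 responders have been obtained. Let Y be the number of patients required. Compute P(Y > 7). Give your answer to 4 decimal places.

Needing more than 7 patients ⇔ fewer than 3 successes in the first 7. With X ~ Binomial(7, 0.37), P(Y > 7) = P(X ≤ 2).
  k=0: C(7,0)·0.37^0·0.63^7 = 0.039390
  k=1: C(7,1)·0.37^1·0.63^6 = 0.161936
  k=2: C(7,2)·0.37^2·0.63^5 = 0.285316
P(X ≤ 2) = 0.486641

0.4866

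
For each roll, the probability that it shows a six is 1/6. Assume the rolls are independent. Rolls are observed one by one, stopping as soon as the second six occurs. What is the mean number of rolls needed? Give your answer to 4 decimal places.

Y = total rolls until the second success; negative binomial with r=2, p=0.166667.
E[Y] = r / p = 2 / 0.166667 = 12.000000

12.0000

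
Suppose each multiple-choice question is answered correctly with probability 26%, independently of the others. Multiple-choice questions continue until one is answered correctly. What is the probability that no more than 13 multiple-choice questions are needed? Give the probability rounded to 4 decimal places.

Y = number of multiple-choice questions to the first success; geometric, p = 0.26.
P(Y ≤ 13) = 1 − (1−p)^13 = 1 − 0.019953 = 0.980047

0.9800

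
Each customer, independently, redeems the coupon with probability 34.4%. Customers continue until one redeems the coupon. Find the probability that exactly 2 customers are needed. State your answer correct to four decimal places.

Geometric (trials to first success), p = 0.344.
P(Y = 2) = (1−p)^1 · p = 0.656 · 0.344 = 0.225664

0.2257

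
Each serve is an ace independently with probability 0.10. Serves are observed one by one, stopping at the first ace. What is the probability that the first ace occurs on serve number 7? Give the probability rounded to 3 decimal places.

Geometric (trials to first success), p = 0.10.
P(Y = 7) = (1−p)^6 · p = 0.53144 · 0.10 = 0.05314

0.053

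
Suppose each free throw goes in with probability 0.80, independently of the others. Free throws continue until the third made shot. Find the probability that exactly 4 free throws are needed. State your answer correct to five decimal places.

0.30720

Y = trial on which the third success occurs; negative binomial, r=3, p=0.80.
P(Y=4) = C(3,2) · p^3 · (1−p)^1
= 3 · 0.512 · 0.2 = 0.3072000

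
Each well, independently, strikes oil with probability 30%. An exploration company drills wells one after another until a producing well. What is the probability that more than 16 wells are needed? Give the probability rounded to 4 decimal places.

0.0033

Y = number of wells to the first success; geometric, p = 0.30.
P(Y > 16) = P(first 16 all fail) = (1−p)^16 = 0.003323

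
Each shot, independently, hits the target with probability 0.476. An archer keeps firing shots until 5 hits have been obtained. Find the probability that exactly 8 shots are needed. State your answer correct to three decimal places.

0.123

Y = trial on which the fifth success occurs; negative binomial, r=5, p=0.476.
P(Y=8) = C(7,4) · p^5 · (1−p)^3
= 35 · 0.024436 · 0.14388 = 0.12305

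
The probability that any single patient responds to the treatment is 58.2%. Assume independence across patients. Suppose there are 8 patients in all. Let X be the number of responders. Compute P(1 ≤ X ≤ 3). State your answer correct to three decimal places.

0.202

X ~ Binomial(8, 0.582); P(1 ≤ X ≤ 3) = Σ C(8,k) p^k (1−p)^(8−k) over k:
  k=1: C(8,1)·0.582^1·0.418^7 = 0.01038
  k=2: C(8,2)·0.582^2·0.418^6 = 0.05059
  k=3: C(8,3)·0.582^3·0.418^5 = 0.14088
Total = 0.20185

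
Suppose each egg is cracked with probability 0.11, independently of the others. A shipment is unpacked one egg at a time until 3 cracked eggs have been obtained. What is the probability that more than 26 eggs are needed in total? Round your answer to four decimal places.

Needing more than 26 eggs ⇔ fewer than 3 successes in the first 26. With X ~ Binomial(26, 0.11), P(Y > 26) = P(X ≤ 2).
  k=0: C(26,0)·0.11^0·0.89^26 = 0.048321
  k=1: C(26,1)·0.11^1·0.89^25 = 0.155280
  k=2: C(26,2)·0.11^2·0.89^24 = 0.239899
P(X ≤ 2) = 0.443501

0.4435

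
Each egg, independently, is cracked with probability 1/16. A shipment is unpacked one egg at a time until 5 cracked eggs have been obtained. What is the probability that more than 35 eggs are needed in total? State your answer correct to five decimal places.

0.93515

Needing more than 35 eggs ⇔ fewer than 5 successes in the first 35. With X ~ Binomial(35, 0.0625), P(Y > 35) = P(X ≤ 4).
  k=0: C(35,0)·0.0625^0·0.9375^35 = 0.1044707
  k=1: C(35,1)·0.0625^1·0.9375^34 = 0.2437651
  k=2: C(35,2)·0.0625^2·0.9375^33 = 0.2762671
  k=3: C(35,3)·0.0625^3·0.9375^32 = 0.2025959
  k=4: C(35,4)·0.0625^4·0.9375^31 = 0.1080511
P(X ≤ 4) = 0.9351498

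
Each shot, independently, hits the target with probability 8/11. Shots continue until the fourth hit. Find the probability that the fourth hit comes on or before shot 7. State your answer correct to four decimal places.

Finishing within 7 shots ⇔ at least 4 successes in the first 7. With X ~ Binomial(7, 0.727273), P(Y ≤ 7) = 1 − P(X ≤ 3).
  k=0: C(7,0)·0.727273^0·0.272727^7 = 0.000112
  k=1: C(7,1)·0.727273^1·0.272727^6 = 0.002095
  k=2: C(7,2)·0.727273^2·0.272727^5 = 0.016759
  k=3: C(7,3)·0.727273^3·0.272727^4 = 0.074486
1 − 0.093452 = 0.906548

0.9065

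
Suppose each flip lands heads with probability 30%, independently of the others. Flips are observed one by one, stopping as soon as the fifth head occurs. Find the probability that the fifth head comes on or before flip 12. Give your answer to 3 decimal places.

0.276

Finishing within 12 flips ⇔ at least 5 successes in the first 12. With X ~ Binomial(12, 0.30), P(Y ≤ 12) = 1 − P(X ≤ 4).
  k=0: C(12,0)·0.30^0·0.70^12 = 0.01384
  k=1: C(12,1)·0.30^1·0.70^11 = 0.07118
  k=2: C(12,2)·0.30^2·0.70^10 = 0.16779
  k=3: C(12,3)·0.30^3·0.70^9 = 0.23970
  k=4: C(12,4)·0.30^4·0.70^8 = 0.23114
1 − 0.72366 = 0.27634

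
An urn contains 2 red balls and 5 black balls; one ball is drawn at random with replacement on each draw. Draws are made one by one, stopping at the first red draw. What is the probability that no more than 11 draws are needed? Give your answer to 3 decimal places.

0.975

Y = number of draws to the first success; geometric, p = 0.285714.
P(Y ≤ 11) = 1 − (1−p)^11 = 1 − 0.02469 = 0.97531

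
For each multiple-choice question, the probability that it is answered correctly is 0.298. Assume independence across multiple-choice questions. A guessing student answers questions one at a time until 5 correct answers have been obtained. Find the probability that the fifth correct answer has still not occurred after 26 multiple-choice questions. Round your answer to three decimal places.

Needing more than 26 multiple-choice questions ⇔ fewer than 5 successes in the first 26. With X ~ Binomial(26, 0.298), P(Y > 26) = P(X ≤ 4).
  k=0: C(26,0)·0.298^0·0.702^26 = 0.00010
  k=1: C(26,1)·0.298^1·0.702^25 = 0.00112
  k=2: C(26,2)·0.298^2·0.702^24 = 0.00592
  k=3: C(26,3)·0.298^3·0.702^23 = 0.02011
  k=4: C(26,4)·0.298^4·0.702^22 = 0.04908
P(X ≤ 4) = 0.07633

0.076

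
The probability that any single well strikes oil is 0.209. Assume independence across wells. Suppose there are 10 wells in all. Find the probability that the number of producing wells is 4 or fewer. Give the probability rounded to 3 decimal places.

X ~ Binomial(10, 0.209); P(X ≤ 4) = Σ C(10,k) p^k (1−p)^(10−k) over k:
  k=0: C(10,0)·0.209^0·0.791^10 = 0.09589
  k=1: C(10,1)·0.209^1·0.791^9 = 0.25336
  k=2: C(10,2)·0.209^2·0.791^8 = 0.30124
  k=3: C(10,3)·0.209^3·0.791^7 = 0.21225
  k=4: C(10,4)·0.209^4·0.791^6 = 0.09814
Total = 0.96089

0.961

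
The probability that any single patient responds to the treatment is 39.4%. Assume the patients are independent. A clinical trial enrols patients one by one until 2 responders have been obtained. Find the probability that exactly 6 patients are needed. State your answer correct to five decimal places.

0.10468

Y = trial on which the second success occurs; negative binomial, r=2, p=0.394.
P(Y=6) = C(5,1) · p^2 · (1−p)^4
= 5 · 0.15524 · 0.13486 = 0.1046774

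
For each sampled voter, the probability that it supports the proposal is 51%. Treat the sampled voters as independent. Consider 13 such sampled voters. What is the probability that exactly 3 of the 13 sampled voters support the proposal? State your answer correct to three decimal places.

X ~ Binomial(n=13, p=0.51).
P(X=3) = C(13,3) · p^3 · (1−p)^10
= 286 · 0.13265 · 0.00079792 = 0.03027

0.030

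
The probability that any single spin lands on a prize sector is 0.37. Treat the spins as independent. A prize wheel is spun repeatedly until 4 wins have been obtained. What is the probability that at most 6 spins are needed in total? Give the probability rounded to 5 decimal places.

Finishing within 6 spins ⇔ at least 4 successes in the first 6. With X ~ Binomial(6, 0.37), P(Y ≤ 6) = 1 − P(X ≤ 3).
  k=0: C(6,0)·0.37^0·0.63^6 = 0.0625235
  k=1: C(6,1)·0.37^1·0.63^5 = 0.2203209
  k=2: C(6,2)·0.37^2·0.63^4 = 0.3234871
  k=3: C(6,3)·0.37^3·0.63^3 = 0.2533126
1 − 0.8596441 = 0.1403559

0.14036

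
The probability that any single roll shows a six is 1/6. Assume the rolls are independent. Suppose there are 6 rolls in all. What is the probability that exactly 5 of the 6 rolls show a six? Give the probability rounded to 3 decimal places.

X ~ Binomial(n=6, p=0.166667).
P(X=5) = C(6,5) · p^5 · (1−p)^1
= 6 · 0.0001286 · 0.83333 = 0.00064

0.001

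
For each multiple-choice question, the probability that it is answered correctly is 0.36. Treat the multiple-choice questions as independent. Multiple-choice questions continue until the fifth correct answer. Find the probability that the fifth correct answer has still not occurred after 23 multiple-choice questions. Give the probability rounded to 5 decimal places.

Needing more than 23 multiple-choice questions ⇔ fewer than 5 successes in the first 23. With X ~ Binomial(23, 0.36), P(Y > 23) = P(X ≤ 4).
  k=0: C(23,0)·0.36^0·0.64^23 = 0.0000348
  k=1: C(23,1)·0.36^1·0.64^22 = 0.0004508
  k=2: C(23,2)·0.36^2·0.64^21 = 0.0027894
  k=3: C(23,3)·0.36^3·0.64^20 = 0.0109831
  k=4: C(23,4)·0.36^4·0.64^19 = 0.0308900
P(X ≤ 4) = 0.0451481

0.04515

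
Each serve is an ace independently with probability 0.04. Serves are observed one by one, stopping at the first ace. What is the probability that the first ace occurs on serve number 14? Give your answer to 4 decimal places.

0.0235

Geometric (trials to first success), p = 0.04.
P(Y = 14) = (1−p)^13 · p = 0.5882 · 0.04 = 0.023528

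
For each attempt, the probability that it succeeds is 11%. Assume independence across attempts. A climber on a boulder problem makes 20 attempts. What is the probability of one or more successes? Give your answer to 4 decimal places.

0.9028

P(at least one) = 1 − P(none) = 1 − (1 − 0.11)^20
= 1 − 0.097230 = 0.902770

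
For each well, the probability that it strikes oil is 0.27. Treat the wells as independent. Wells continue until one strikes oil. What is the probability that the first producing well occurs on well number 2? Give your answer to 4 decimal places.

0.1971

Geometric (trials to first success), p = 0.27.
P(Y = 2) = (1−p)^1 · p = 0.73 · 0.27 = 0.197100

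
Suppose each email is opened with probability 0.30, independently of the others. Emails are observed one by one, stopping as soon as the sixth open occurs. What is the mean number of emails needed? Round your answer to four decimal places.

Y = total emails until the sixth success; negative binomial with r=6, p=0.30.
E[Y] = r / p = 6 / 0.30 = 20.000000

20.0000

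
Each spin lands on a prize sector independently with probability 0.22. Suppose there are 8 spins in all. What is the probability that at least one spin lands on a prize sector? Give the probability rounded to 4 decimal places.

P(at least one) = 1 − P(none) = 1 − (1 − 0.22)^8
= 1 − 0.137011 = 0.862989

0.8630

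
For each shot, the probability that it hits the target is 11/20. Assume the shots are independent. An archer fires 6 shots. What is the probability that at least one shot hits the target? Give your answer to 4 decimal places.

0.9917

P(at least one) = 1 − P(none) = 1 − (1 − 0.55)^6
= 1 − 0.008304 = 0.991696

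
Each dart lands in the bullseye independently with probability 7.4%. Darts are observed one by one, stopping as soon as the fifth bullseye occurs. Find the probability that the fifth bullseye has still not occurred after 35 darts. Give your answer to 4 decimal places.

Needing more than 35 darts ⇔ fewer than 5 successes in the first 35. With X ~ Binomial(35, 0.074), P(Y > 35) = P(X ≤ 4).
  k=0: C(35,0)·0.074^0·0.926^35 = 0.067824
  k=1: C(35,1)·0.074^1·0.926^34 = 0.189703
  k=2: C(35,2)·0.074^2·0.926^33 = 0.257717
  k=3: C(35,3)·0.074^3·0.926^32 = 0.226546
  k=4: C(35,4)·0.074^4·0.926^31 = 0.144833
P(X ≤ 4) = 0.886623

0.8866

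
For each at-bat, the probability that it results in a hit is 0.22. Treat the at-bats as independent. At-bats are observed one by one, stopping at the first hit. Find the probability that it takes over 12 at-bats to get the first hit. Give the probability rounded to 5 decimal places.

0.05071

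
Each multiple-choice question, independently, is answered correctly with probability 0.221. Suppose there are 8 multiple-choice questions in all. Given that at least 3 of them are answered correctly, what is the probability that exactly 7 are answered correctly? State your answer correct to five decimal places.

0.00064

X ~ Binomial(8, 0.221). Want P(X=7 | X≥3) = P(X=7) / P(X≥3).
P(X=7) = C(8,7)·0.221^7·0.779^1 = 0.0001605
P(X≥3) = 1 − 0.1356125 − 0.3077829 − 0.3056098 = 0.2509948
Ratio = 0.0001605 / 0.2509948 = 0.0006393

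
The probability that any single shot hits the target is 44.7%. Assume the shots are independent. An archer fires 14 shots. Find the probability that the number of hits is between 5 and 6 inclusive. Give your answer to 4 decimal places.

X ~ Binomial(14, 0.447); P(5 ≤ X ≤ 6) = Σ C(14,k) p^k (1−p)^(14−k) over k:
  k=5: C(14,5)·0.447^5·0.553^9 = 0.172794
  k=6: C(14,6)·0.447^6·0.553^8 = 0.209508
Total = 0.382302

0.3823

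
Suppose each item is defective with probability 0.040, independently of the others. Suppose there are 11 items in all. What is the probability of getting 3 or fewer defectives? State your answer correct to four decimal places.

0.9993

X ~ Binomial(11, 0.04); P(X ≤ 3) = Σ C(11,k) p^k (1−p)^(11−k) over k:
  k=0: C(11,0)·0.04^0·0.96^11 = 0.638239
  k=1: C(11,1)·0.04^1·0.96^10 = 0.292526
  k=2: C(11,2)·0.04^2·0.96^9 = 0.060943
  k=3: C(11,3)·0.04^3·0.96^8 = 0.007618
Total = 0.999327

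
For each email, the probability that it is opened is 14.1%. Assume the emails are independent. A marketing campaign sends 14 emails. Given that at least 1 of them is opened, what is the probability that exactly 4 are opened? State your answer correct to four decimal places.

0.0982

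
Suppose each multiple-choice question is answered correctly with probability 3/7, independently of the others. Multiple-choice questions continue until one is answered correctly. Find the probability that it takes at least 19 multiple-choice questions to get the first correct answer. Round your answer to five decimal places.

0.00004

Y = number of multiple-choice questions to the first success; geometric, p = 0.428571.
P(Y > 18) = P(first 18 all fail) = (1−p)^18 = 0.0000422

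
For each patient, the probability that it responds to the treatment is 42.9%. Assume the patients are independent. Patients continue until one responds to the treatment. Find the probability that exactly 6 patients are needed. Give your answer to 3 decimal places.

Geometric (trials to first success), p = 0.429.
P(Y = 6) = (1−p)^5 · p = 0.060699 · 0.429 = 0.02604

0.026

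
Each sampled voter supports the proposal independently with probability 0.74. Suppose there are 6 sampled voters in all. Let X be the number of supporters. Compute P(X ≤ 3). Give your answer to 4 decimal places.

0.1856

X ~ Binomial(6, 0.74); P(X ≤ 3) = Σ C(6,k) p^k (1−p)^(6−k) over k:
  k=0: C(6,0)·0.74^0·0.26^6 = 0.000309
  k=1: C(6,1)·0.74^1·0.26^5 = 0.005275
  k=2: C(6,2)·0.74^2·0.26^4 = 0.037536
  k=3: C(6,3)·0.74^3·0.26^3 = 0.142444
Total = 0.185565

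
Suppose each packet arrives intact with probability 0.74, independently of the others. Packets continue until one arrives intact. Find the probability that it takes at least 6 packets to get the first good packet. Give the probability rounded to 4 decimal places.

0.0012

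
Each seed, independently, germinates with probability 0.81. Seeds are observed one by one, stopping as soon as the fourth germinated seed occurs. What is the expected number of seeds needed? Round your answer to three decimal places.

Y = total seeds until the fourth success; negative binomial with r=4, p=0.81.
E[Y] = r / p = 4 / 0.81 = 4.93827

4.938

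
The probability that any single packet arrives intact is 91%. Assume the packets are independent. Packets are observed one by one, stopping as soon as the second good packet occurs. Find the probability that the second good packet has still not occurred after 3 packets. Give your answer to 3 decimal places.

Needing more than 3 packets ⇔ fewer than 2 successes in the first 3. With X ~ Binomial(3, 0.91), P(Y > 3) = P(X ≤ 1).
  k=0: C(3,0)·0.91^0·0.09^3 = 0.00073
  k=1: C(3,1)·0.91^1·0.09^2 = 0.02211
P(X ≤ 1) = 0.02284

0.023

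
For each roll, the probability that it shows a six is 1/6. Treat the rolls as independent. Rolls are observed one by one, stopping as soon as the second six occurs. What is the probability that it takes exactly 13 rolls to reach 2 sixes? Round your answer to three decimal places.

0.045

Y = trial on which the second success occurs; negative binomial, r=2, p=0.166667.
P(Y=13) = C(12,1) · p^2 · (1−p)^11
= 12 · 0.027778 · 0.13459 = 0.04486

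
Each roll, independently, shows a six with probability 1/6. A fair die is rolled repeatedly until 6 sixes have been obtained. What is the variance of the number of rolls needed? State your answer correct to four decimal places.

180.0000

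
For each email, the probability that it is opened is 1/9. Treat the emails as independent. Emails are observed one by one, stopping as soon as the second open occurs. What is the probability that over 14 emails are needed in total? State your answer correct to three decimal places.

Needing more than 14 emails ⇔ fewer than 2 successes in the first 14. With X ~ Binomial(14, 0.111111), P(Y > 14) = P(X ≤ 1).
  k=0: C(14,0)·0.111111^0·0.888889^14 = 0.19225
  k=1: C(14,1)·0.111111^1·0.888889^13 = 0.33644
P(X ≤ 1) = 0.52869

0.529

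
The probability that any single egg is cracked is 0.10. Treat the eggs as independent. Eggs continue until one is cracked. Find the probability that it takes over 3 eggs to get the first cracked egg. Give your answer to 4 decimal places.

0.7290

Y = number of eggs to the first success; geometric, p = 0.10.
P(Y > 3) = P(first 3 all fail) = (1−p)^3 = 0.729000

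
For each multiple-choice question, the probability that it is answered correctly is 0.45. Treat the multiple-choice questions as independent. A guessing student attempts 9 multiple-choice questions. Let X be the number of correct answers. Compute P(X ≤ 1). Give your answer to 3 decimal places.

X ~ Binomial(9, 0.45); P(X ≤ 1) = Σ C(9,k) p^k (1−p)^(9−k) over k:
  k=0: C(9,0)·0.45^0·0.55^9 = 0.00461
  k=1: C(9,1)·0.45^1·0.55^8 = 0.03391
Total = 0.03852

0.039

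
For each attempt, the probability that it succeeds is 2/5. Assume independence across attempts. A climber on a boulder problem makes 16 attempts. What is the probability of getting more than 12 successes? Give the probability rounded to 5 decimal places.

X ~ Binomial(16, 0.40); P(X ≥ 13) = Σ C(16,k) p^k (1−p)^(16−k) over k:
  k=13: C(16,13)·0.40^13·0.60^3 = 0.0008117
  k=14: C(16,14)·0.40^14·0.60^2 = 0.0001160
  k=15: C(16,15)·0.40^15·0.60^1 = 0.0000103
  k=16: C(16,16)·0.40^16·0.60^0 = 0.0000004
Total = 0.0009385

0.00094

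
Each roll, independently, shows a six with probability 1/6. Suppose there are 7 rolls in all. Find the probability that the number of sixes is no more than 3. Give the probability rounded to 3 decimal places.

0.982

X ~ Binomial(7, 0.166667); P(X ≤ 3) = Σ C(7,k) p^k (1−p)^(7−k) over k:
  k=0: C(7,0)·0.166667^0·0.833333^7 = 0.27908
  k=1: C(7,1)·0.166667^1·0.833333^6 = 0.39071
  k=2: C(7,2)·0.166667^2·0.833333^5 = 0.23443
  k=3: C(7,3)·0.166667^3·0.833333^4 = 0.07814
Total = 0.98237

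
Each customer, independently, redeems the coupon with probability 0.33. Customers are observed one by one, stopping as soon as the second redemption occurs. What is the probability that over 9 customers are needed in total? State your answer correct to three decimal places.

Needing more than 9 customers ⇔ fewer than 2 successes in the first 9. With X ~ Binomial(9, 0.33), P(Y > 9) = P(X ≤ 1).
  k=0: C(9,0)·0.33^0·0.67^9 = 0.02721
  k=1: C(9,1)·0.33^1·0.67^8 = 0.12060
P(X ≤ 1) = 0.14781

0.148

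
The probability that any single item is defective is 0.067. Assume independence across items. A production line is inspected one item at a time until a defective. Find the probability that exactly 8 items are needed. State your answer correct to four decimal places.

0.0412

Geometric (trials to first success), p = 0.067.
P(Y = 8) = (1−p)^7 · p = 0.61542 · 0.067 = 0.041233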